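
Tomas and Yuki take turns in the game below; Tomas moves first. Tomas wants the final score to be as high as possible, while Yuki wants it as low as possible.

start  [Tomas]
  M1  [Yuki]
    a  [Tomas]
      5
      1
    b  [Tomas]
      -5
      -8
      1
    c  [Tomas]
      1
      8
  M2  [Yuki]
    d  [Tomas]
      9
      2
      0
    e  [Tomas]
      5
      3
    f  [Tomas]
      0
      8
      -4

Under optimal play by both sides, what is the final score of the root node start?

a (Tomas): max(5, 1) = 5
b (Tomas): max(-5, -8, 1) = 1
c (Tomas): max(1, 8) = 8
M1 (Yuki): min(5, 1, 8) = 1
d (Tomas): max(9, 2, 0) = 9
e (Tomas): max(5, 3) = 5
f (Tomas): max(0, 8, -4) = 8
M2 (Yuki): min(9, 5, 8) = 5
start (Tomas): max(1, 5) = 5

5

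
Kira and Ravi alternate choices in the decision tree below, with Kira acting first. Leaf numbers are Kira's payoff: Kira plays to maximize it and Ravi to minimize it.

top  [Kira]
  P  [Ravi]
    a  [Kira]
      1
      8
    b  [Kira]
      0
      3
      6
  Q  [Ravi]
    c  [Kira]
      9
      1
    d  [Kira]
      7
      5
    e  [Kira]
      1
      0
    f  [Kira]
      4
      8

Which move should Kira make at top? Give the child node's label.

a (Kira): max(1, 8) = 8
b (Kira): max(0, 3, 6) = 6
P (Ravi): min(8, 6) = 6
c (Kira): max(9, 1) = 9
d (Kira): max(7, 5) = 7
e (Kira): max(1, 0) = 1
f (Kira): max(4, 8) = 8
Q (Ravi): min(9, 7, 1, 8) = 1
top (Kira): max(6, 1) = 6
Kira at top wants the highest of {P=6, Q=1}, so chooses P.

P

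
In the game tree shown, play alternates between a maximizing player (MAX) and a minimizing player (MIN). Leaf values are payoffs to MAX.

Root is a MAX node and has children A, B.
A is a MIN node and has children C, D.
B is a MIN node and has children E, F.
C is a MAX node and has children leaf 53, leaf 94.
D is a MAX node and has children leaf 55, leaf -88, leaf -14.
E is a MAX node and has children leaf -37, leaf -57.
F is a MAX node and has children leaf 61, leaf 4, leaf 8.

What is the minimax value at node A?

55

C (MAX): max(53, 94) = 94
D (MAX): max(55, -88, -14) = 55
A (MIN): min(94, 55) = 55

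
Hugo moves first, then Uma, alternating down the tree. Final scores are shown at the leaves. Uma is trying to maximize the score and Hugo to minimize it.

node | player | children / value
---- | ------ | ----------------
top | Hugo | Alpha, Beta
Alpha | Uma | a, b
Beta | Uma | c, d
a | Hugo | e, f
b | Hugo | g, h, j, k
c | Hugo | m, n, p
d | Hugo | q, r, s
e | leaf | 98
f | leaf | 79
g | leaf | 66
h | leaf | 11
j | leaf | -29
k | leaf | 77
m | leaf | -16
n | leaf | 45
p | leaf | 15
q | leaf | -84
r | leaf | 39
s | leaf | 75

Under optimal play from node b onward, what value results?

b (Hugo): min(66, 11, -29, 77) = -29

-29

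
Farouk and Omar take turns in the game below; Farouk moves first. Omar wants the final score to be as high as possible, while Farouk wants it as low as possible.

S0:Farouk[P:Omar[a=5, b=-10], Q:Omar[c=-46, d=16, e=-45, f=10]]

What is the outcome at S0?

5

P (Omar): max(5, -10) = 5
Q (Omar): max(-46, 16, -45, 10) = 16
S0 (Farouk): min(5, 16) = 5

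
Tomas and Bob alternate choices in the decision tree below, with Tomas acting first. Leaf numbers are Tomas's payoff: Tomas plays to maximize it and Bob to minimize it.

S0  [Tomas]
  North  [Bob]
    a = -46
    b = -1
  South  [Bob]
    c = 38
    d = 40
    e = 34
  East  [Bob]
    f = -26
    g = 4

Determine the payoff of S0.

34

North (Bob): min(-46, -1) = -46
South (Bob): min(38, 40, 34) = 34
East (Bob): min(-26, 4) = -26
S0 (Tomas): max(-46, 34, -26) = 34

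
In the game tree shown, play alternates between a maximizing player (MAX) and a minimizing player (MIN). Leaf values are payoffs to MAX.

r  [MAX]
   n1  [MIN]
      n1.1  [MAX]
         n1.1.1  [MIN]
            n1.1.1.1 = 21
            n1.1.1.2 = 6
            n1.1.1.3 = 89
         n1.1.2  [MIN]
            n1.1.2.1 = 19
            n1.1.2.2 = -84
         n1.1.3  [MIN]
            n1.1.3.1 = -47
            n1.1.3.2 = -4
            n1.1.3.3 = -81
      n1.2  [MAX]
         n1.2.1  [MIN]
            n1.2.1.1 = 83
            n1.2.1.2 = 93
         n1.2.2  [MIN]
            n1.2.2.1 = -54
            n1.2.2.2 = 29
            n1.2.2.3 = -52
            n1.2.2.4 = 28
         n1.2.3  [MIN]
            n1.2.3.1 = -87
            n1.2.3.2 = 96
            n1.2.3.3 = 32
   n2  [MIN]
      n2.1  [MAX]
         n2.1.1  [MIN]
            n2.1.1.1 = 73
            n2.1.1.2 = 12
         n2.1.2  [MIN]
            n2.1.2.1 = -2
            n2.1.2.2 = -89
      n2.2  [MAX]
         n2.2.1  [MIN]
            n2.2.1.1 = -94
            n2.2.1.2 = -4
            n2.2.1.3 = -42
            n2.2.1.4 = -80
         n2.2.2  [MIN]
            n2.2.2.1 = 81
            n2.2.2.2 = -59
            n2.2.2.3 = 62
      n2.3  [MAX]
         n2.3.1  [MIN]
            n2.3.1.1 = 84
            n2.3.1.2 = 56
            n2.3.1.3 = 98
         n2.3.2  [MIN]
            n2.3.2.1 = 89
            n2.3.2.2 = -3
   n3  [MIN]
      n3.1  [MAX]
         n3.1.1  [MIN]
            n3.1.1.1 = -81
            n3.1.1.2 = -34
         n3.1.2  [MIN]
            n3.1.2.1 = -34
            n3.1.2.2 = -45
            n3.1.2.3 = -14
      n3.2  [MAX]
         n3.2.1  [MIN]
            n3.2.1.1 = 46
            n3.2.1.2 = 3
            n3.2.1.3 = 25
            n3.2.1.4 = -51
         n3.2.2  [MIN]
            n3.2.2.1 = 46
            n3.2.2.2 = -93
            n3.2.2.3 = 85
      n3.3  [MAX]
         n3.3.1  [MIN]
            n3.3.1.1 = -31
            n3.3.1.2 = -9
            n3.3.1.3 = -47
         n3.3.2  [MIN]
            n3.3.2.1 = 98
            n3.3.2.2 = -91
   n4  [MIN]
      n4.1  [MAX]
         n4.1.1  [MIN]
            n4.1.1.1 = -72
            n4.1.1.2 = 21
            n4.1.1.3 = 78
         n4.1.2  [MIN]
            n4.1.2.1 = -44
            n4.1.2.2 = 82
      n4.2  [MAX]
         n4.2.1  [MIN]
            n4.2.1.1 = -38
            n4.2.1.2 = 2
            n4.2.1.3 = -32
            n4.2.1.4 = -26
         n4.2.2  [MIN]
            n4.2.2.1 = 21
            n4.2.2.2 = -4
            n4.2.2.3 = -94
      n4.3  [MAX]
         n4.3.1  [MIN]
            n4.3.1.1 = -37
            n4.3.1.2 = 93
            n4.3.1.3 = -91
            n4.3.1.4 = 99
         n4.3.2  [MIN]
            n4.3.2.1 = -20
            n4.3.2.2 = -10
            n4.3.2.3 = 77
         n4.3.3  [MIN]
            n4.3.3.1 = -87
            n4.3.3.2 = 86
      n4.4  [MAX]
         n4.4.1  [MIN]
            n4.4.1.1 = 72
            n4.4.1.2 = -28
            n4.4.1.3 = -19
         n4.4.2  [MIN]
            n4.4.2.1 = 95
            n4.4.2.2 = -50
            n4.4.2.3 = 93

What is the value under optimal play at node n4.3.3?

-87

n4.3.3 (MIN): min(-87, 86) = -87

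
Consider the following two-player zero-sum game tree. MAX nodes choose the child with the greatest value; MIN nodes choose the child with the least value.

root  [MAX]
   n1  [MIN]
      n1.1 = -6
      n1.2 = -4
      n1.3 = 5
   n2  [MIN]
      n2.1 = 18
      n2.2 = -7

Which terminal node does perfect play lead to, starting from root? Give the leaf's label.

n1 (MIN): min(-6, -4, 5) = -6
n2 (MIN): min(18, -7) = -7
root (MAX): max(-6, -7) = -6
At root, MAX picks n1 (highest: -6).
At n1, MIN picks n1.1 (lowest: -6).
Terminal value -6.

n1.1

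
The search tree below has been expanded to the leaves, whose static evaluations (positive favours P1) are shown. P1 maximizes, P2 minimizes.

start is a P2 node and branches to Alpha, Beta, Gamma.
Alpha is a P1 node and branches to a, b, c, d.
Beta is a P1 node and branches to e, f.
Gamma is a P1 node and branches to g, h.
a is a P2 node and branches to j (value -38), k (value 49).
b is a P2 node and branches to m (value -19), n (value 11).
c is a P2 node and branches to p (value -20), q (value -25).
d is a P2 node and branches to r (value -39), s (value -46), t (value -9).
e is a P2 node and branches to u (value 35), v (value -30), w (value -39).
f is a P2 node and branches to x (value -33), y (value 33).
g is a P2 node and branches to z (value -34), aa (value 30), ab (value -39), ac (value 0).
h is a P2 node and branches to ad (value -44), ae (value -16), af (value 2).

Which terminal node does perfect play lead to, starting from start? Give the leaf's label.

ab

a (P2): min(-38, 49) = -38
b (P2): min(-19, 11) = -19
c (P2): min(-20, -25) = -25
d (P2): min(-39, -46, -9) = -46
Alpha (P1): max(-38, -19, -25, -46) = -19
e (P2): min(35, -30, -39) = -39
f (P2): min(-33, 33) = -33
Beta (P1): max(-39, -33) = -33
g (P2): min(-34, 30, -39, 0) = -39
h (P2): min(-44, -16, 2) = -44
Gamma (P1): max(-39, -44) = -39
start (P2): min(-19, -33, -39) = -39
At start, P2 picks Gamma (lowest: -39).
At Gamma, P1 picks g (highest: -39).
At g, P2 picks ab (lowest: -39).
Terminal value -39.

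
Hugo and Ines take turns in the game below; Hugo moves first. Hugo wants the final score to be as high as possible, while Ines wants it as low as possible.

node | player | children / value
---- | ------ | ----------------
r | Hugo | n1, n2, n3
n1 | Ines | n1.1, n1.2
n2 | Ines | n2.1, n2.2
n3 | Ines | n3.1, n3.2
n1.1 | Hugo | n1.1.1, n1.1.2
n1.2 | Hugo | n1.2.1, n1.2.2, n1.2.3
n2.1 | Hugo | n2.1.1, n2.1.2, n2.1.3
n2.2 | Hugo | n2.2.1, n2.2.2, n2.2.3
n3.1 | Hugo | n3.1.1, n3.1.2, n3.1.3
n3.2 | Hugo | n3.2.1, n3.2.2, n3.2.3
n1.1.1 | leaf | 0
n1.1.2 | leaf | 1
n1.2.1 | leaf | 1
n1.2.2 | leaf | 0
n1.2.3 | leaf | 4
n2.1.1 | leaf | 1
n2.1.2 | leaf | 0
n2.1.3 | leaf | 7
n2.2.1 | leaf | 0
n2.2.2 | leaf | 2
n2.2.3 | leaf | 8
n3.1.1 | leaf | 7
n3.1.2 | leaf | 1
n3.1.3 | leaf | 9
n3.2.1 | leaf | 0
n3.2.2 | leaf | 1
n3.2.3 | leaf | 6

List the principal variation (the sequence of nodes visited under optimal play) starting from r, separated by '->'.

r -> n2 -> n2.1 -> n2.1.3

n1.1 (Hugo): max(0, 1) = 1
n1.2 (Hugo): max(1, 0, 4) = 4
n1 (Ines): min(1, 4) = 1
n2.1 (Hugo): max(1, 0, 7) = 7
n2.2 (Hugo): max(0, 2, 8) = 8
n2 (Ines): min(7, 8) = 7
n3.1 (Hugo): max(7, 1, 9) = 9
n3.2 (Hugo): max(0, 1, 6) = 6
n3 (Ines): min(9, 6) = 6
r (Hugo): max(1, 7, 6) = 7
At r, Hugo picks n2 (highest: 7).
At n2, Ines picks n2.1 (lowest: 7).
At n2.1, Hugo picks n2.1.3 (highest: 7).
Terminal value 7.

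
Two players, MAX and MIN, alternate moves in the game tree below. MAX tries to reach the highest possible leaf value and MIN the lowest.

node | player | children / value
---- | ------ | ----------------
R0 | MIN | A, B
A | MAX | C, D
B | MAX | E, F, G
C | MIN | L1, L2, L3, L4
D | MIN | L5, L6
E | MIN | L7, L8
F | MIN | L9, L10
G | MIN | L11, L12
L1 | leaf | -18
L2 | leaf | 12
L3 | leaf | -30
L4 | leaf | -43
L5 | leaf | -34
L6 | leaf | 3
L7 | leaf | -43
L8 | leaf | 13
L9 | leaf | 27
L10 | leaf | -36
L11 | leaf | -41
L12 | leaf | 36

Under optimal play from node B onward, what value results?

-36

E (MIN): min(-43, 13) = -43
F (MIN): min(27, -36) = -36
G (MIN): min(-41, 36) = -41
B (MAX): max(-43, -36, -41) = -36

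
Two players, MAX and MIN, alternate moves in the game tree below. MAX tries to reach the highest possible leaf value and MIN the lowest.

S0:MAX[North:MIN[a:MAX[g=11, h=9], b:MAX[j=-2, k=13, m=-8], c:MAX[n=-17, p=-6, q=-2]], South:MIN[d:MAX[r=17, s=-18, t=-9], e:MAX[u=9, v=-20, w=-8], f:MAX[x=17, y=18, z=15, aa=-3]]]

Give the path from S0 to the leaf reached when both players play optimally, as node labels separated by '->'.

S0 -> South -> e -> u

a (MAX): max(11, 9) = 11
b (MAX): max(-2, 13, -8) = 13
c (MAX): max(-17, -6, -2) = -2
North (MIN): min(11, 13, -2) = -2
d (MAX): max(17, -18, -9) = 17
e (MAX): max(9, -20, -8) = 9
f (MAX): max(17, 18, 15, -3) = 18
South (MIN): min(17, 9, 18) = 9
S0 (MAX): max(-2, 9) = 9
At S0, MAX picks South (highest: 9).
At South, MIN picks e (lowest: 9).
At e, MAX picks u (highest: 9).
Terminal value 9.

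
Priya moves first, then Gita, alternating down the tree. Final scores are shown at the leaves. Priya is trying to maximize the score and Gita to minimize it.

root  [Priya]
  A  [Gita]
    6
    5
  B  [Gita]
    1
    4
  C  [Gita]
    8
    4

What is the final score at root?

5

A (Gita): min(6, 5) = 5
B (Gita): min(1, 4) = 1
C (Gita): min(8, 4) = 4
root (Priya): max(5, 1, 4) = 5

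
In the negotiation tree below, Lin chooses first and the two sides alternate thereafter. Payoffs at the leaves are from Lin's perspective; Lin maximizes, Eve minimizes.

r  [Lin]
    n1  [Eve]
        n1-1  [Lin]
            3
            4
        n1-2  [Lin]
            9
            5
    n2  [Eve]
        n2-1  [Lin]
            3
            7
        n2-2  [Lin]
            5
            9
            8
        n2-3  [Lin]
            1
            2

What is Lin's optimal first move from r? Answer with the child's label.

n1

n1-1 (Lin): max(3, 4) = 4
n1-2 (Lin): max(9, 5) = 9
n1 (Eve): min(4, 9) = 4
n2-1 (Lin): max(3, 7) = 7
n2-2 (Lin): max(5, 9, 8) = 9
n2-3 (Lin): max(1, 2) = 2
n2 (Eve): min(7, 9, 2) = 2
r (Lin): max(4, 2) = 4
Lin at r wants the highest of {n1=4, n2=2}, so chooses n1.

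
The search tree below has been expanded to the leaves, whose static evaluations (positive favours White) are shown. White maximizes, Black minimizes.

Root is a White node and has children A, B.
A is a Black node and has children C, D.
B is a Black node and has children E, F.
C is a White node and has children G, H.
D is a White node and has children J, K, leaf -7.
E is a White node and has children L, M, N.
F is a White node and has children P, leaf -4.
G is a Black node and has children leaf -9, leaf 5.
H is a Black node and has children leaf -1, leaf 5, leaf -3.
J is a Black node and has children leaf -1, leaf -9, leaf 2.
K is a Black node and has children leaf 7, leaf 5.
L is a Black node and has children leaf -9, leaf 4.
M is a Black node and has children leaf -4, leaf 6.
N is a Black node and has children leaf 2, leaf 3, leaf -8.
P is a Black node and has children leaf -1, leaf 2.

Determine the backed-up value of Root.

-3

G (Black): min(-9, 5) = -9
H (Black): min(-1, 5, -3) = -3
C (White): max(-9, -3) = -3
J (Black): min(-1, -9, 2) = -9
K (Black): min(7, 5) = 5
D (White): max(-9, 5, -7) = 5
A (Black): min(-3, 5) = -3
L (Black): min(-9, 4) = -9
M (Black): min(-4, 6) = -4
N (Black): min(2, 3, -8) = -8
E (White): max(-9, -4, -8) = -4
P (Black): min(-1, 2) = -1
F (White): max(-1, -4) = -1
B (Black): min(-4, -1) = -4
Root (White): max(-3, -4) = -3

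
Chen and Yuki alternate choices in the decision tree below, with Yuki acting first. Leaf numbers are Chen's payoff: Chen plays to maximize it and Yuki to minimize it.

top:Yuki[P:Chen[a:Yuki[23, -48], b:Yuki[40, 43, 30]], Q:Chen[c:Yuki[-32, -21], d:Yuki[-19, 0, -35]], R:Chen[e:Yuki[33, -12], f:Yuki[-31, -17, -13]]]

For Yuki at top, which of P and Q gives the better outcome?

Q

a (Yuki): min(23, -48) = -48
b (Yuki): min(40, 43, 30) = 30
P (Chen): max(-48, 30) = 30
c (Yuki): min(-32, -21) = -32
d (Yuki): min(-19, 0, -35) = -35
Q (Chen): max(-32, -35) = -32
Yuki prefers the lower value; P=30, Q=-32. Q is better since -32 < 30.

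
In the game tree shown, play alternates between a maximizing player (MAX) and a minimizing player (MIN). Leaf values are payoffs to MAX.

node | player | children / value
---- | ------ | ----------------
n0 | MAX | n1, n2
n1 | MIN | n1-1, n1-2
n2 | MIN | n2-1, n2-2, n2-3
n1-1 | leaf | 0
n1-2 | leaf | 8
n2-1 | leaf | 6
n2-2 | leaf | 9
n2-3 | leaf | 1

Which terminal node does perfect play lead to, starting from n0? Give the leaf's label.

n1 (MIN): min(0, 8) = 0
n2 (MIN): min(6, 9, 1) = 1
n0 (MAX): max(0, 1) = 1
At n0, MAX picks n2 (highest: 1).
At n2, MIN picks n2-3 (lowest: 1).
Terminal value 1.

n2-3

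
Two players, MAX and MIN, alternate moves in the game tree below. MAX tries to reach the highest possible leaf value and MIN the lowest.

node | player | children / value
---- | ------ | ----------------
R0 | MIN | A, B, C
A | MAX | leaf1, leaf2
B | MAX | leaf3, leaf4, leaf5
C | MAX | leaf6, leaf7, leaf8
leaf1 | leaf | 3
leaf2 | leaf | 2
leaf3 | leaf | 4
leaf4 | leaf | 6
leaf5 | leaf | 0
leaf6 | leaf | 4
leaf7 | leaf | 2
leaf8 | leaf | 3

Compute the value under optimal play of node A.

3

A (MAX): max(3, 2) = 3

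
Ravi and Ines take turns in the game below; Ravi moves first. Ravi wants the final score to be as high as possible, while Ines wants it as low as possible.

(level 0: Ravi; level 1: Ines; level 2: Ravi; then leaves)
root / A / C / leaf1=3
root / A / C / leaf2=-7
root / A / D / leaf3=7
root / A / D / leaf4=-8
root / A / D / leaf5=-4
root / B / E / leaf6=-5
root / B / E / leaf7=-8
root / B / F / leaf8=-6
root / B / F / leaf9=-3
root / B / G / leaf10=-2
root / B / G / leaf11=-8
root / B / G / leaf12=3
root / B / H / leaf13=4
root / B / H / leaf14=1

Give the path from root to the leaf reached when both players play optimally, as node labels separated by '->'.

C (Ravi): max(3, -7) = 3
D (Ravi): max(7, -8, -4) = 7
A (Ines): min(3, 7) = 3
E (Ravi): max(-5, -8) = -5
F (Ravi): max(-6, -3) = -3
G (Ravi): max(-2, -8, 3) = 3
H (Ravi): max(4, 1) = 4
B (Ines): min(-5, -3, 3, 4) = -5
root (Ravi): max(3, -5) = 3
At root, Ravi picks A (highest: 3).
At A, Ines picks C (lowest: 3).
At C, Ravi picks leaf1 (highest: 3).
Terminal value 3.

root -> A -> C -> leaf1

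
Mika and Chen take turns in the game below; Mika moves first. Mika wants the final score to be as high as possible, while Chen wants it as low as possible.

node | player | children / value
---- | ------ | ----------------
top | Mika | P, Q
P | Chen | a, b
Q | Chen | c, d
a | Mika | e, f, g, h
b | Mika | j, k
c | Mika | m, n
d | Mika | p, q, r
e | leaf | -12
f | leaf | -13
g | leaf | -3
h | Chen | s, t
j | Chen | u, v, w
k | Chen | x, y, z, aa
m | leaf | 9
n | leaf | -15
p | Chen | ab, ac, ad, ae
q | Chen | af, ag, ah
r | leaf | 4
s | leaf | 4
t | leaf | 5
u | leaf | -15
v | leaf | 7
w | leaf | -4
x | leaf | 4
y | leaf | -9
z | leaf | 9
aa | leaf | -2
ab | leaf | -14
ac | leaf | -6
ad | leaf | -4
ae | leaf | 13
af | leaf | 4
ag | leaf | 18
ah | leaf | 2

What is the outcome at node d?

p (Chen): min(-14, -6, -4, 13) = -14
q (Chen): min(4, 18, 2) = 2
d (Mika): max(-14, 2, 4) = 4

4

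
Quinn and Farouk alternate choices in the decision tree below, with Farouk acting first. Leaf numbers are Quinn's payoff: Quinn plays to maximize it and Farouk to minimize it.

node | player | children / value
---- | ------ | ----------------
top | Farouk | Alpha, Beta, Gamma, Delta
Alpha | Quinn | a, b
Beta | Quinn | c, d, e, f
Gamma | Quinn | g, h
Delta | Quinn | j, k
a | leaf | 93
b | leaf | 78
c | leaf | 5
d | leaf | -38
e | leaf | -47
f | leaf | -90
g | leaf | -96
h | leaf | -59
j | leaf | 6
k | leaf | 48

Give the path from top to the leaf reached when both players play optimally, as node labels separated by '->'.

Alpha (Quinn): max(93, 78) = 93
Beta (Quinn): max(5, -38, -47, -90) = 5
Gamma (Quinn): max(-96, -59) = -59
Delta (Quinn): max(6, 48) = 48
top (Farouk): min(93, 5, -59, 48) = -59
At top, Farouk picks Gamma (lowest: -59).
At Gamma, Quinn picks h (highest: -59).
Terminal value -59.

top -> Gamma -> h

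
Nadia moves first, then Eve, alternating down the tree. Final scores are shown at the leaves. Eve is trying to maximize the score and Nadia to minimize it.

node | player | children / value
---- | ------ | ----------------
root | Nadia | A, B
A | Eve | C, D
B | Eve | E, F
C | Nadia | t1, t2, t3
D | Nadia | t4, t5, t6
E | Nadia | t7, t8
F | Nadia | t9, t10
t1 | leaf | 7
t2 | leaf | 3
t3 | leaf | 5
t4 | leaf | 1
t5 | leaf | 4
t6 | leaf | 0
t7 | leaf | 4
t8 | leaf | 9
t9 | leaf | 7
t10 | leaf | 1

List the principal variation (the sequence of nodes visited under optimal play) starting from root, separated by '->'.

C (Nadia): min(7, 3, 5) = 3
D (Nadia): min(1, 4, 0) = 0
A (Eve): max(3, 0) = 3
E (Nadia): min(4, 9) = 4
F (Nadia): min(7, 1) = 1
B (Eve): max(4, 1) = 4
root (Nadia): min(3, 4) = 3
At root, Nadia picks A (lowest: 3).
At A, Eve picks C (highest: 3).
At C, Nadia picks t2 (lowest: 3).
Terminal value 3.

root -> A -> C -> t2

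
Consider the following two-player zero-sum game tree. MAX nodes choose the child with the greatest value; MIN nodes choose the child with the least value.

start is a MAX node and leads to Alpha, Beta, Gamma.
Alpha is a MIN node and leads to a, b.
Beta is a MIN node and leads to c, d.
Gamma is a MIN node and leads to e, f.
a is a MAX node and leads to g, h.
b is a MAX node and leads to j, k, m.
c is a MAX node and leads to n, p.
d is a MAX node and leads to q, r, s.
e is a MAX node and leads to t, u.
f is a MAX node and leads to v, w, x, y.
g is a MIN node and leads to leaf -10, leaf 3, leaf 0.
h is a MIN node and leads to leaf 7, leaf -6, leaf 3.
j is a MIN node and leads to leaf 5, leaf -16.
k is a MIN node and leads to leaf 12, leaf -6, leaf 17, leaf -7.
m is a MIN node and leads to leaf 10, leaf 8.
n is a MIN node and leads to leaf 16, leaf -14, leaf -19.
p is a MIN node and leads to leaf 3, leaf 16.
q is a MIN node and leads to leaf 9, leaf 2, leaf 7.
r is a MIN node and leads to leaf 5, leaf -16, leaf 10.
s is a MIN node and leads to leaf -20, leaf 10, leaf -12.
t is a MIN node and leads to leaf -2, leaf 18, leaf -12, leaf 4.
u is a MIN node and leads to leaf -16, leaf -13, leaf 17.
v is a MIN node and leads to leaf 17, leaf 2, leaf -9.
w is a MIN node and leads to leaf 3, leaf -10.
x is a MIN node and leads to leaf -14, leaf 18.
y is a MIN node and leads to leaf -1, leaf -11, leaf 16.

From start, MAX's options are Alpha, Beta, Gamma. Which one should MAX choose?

g (MIN): min(-10, 3, 0) = -10
h (MIN): min(7, -6, 3) = -6
a (MAX): max(-10, -6) = -6
j (MIN): min(5, -16) = -16
k (MIN): min(12, -6, 17, -7) = -7
m (MIN): min(10, 8) = 8
b (MAX): max(-16, -7, 8) = 8
Alpha (MIN): min(-6, 8) = -6
n (MIN): min(16, -14, -19) = -19
p (MIN): min(3, 16) = 3
c (MAX): max(-19, 3) = 3
q (MIN): min(9, 2, 7) = 2
r (MIN): min(5, -16, 10) = -16
s (MIN): min(-20, 10, -12) = -20
d (MAX): max(2, -16, -20) = 2
Beta (MIN): min(3, 2) = 2
t (MIN): min(-2, 18, -12, 4) = -12
u (MIN): min(-16, -13, 17) = -16
e (MAX): max(-12, -16) = -12
v (MIN): min(17, 2, -9) = -9
w (MIN): min(3, -10) = -10
x (MIN): min(-14, 18) = -14
y (MIN): min(-1, -11, 16) = -11
f (MAX): max(-9, -10, -14, -11) = -9
Gamma (MIN): min(-12, -9) = -12
start (MAX): max(-6, 2, -12) = 2
MAX at start wants the highest of {Alpha=-6, Beta=2, Gamma=-12}, so chooses Beta.

Beta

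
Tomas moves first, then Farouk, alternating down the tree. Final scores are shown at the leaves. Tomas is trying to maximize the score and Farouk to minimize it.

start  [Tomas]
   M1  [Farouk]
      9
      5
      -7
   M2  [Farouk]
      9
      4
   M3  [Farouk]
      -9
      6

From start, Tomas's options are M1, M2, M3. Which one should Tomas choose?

M1 (Farouk): min(9, 5, -7) = -7
M2 (Farouk): min(9, 4) = 4
M3 (Farouk): min(-9, 6) = -9
start (Tomas): max(-7, 4, -9) = 4
Tomas at start wants the highest of {M1=-7, M2=4, M3=-9}, so chooses M2.

M2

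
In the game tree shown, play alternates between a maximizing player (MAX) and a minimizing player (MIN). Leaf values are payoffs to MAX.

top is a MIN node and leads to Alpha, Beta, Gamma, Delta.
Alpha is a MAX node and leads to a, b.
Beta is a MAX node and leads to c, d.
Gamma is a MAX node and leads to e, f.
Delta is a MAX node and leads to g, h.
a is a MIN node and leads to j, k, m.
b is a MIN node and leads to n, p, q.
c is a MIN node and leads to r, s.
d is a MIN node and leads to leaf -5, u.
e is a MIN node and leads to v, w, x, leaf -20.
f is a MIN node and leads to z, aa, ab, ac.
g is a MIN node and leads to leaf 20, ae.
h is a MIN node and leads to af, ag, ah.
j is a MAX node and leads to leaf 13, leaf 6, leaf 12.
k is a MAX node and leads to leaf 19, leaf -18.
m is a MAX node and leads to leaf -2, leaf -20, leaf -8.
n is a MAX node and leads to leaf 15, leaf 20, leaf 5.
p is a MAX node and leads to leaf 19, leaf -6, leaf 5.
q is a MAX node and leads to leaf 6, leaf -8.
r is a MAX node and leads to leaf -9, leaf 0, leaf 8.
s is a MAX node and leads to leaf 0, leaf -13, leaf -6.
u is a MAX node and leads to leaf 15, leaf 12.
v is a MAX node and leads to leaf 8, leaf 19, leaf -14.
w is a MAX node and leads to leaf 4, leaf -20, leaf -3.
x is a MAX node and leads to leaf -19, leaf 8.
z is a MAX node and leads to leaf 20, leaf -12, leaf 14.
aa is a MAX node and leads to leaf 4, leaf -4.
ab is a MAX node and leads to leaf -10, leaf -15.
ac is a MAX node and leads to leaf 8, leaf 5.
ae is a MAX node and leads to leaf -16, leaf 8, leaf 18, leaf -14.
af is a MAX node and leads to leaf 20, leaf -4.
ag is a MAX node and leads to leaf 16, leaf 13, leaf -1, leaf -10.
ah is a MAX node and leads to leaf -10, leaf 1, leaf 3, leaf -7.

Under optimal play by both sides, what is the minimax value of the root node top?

j (MAX): max(13, 6, 12) = 13
k (MAX): max(19, -18) = 19
m (MAX): max(-2, -20, -8) = -2
a (MIN): min(13, 19, -2) = -2
n (MAX): max(15, 20, 5) = 20
p (MAX): max(19, -6, 5) = 19
q (MAX): max(6, -8) = 6
b (MIN): min(20, 19, 6) = 6
Alpha (MAX): max(-2, 6) = 6
r (MAX): max(-9, 0, 8) = 8
s (MAX): max(0, -13, -6) = 0
c (MIN): min(8, 0) = 0
u (MAX): max(15, 12) = 15
d (MIN): min(-5, 15) = -5
Beta (MAX): max(0, -5) = 0
v (MAX): max(8, 19, -14) = 19
w (MAX): max(4, -20, -3) = 4
x (MAX): max(-19, 8) = 8
e (MIN): min(19, 4, 8, -20) = -20
z (MAX): max(20, -12, 14) = 20
aa (MAX): max(4, -4) = 4
ab (MAX): max(-10, -15) = -10
ac (MAX): max(8, 5) = 8
f (MIN): min(20, 4, -10, 8) = -10
Gamma (MAX): max(-20, -10) = -10
ae (MAX): max(-16, 8, 18, -14) = 18
g (MIN): min(20, 18) = 18
af (MAX): max(20, -4) = 20
ag (MAX): max(16, 13, -1, -10) = 16
ah (MAX): max(-10, 1, 3, -7) = 3
h (MIN): min(20, 16, 3) = 3
Delta (MAX): max(18, 3) = 18
top (MIN): min(6, 0, -10, 18) = -10

-10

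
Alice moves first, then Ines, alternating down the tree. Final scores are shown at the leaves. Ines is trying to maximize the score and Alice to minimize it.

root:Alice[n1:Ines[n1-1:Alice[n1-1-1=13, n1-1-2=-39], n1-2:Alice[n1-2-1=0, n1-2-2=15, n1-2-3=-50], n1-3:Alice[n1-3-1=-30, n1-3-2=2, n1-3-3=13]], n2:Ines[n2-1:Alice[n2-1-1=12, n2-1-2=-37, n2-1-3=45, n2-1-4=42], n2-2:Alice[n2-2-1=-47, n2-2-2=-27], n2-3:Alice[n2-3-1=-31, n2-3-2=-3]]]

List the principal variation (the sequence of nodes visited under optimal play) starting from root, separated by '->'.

n1-1 (Alice): min(13, -39) = -39
n1-2 (Alice): min(0, 15, -50) = -50
n1-3 (Alice): min(-30, 2, 13) = -30
n1 (Ines): max(-39, -50, -30) = -30
n2-1 (Alice): min(12, -37, 45, 42) = -37
n2-2 (Alice): min(-47, -27) = -47
n2-3 (Alice): min(-31, -3) = -31
n2 (Ines): max(-37, -47, -31) = -31
root (Alice): min(-30, -31) = -31
At root, Alice picks n2 (lowest: -31).
At n2, Ines picks n2-3 (highest: -31).
At n2-3, Alice picks n2-3-1 (lowest: -31).
Terminal value -31.

root -> n2 -> n2-3 -> n2-3-1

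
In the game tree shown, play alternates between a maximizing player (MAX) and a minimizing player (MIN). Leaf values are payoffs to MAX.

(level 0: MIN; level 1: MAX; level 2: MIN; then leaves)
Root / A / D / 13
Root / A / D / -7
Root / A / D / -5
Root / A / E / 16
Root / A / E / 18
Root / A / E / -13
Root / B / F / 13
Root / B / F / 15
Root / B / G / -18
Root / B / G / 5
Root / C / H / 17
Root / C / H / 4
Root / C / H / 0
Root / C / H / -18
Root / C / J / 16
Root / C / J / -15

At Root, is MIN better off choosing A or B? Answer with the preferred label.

A

D (MIN): min(13, -7, -5) = -7
E (MIN): min(16, 18, -13) = -13
A (MAX): max(-7, -13) = -7
F (MIN): min(13, 15) = 13
G (MIN): min(-18, 5) = -18
B (MAX): max(13, -18) = 13
MIN prefers the lower value; A=-7, B=13. A is better since -7 < 13.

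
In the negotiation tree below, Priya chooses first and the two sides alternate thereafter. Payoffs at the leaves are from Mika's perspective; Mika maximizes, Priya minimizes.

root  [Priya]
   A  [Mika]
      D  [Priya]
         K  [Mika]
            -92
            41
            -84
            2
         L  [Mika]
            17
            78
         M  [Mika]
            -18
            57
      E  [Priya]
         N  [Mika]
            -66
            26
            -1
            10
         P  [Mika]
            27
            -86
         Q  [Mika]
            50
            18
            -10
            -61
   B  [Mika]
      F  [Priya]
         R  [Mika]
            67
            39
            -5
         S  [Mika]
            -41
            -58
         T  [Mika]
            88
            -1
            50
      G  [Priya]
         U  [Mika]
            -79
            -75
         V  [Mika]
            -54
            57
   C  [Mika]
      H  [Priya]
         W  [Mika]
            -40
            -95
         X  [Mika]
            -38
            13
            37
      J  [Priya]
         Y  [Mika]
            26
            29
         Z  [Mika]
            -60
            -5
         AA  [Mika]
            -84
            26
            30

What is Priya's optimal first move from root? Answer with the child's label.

B

K (Mika): max(-92, 41, -84, 2) = 41
L (Mika): max(17, 78) = 78
M (Mika): max(-18, 57) = 57
D (Priya): min(41, 78, 57) = 41
N (Mika): max(-66, 26, -1, 10) = 26
P (Mika): max(27, -86) = 27
Q (Mika): max(50, 18, -10, -61) = 50
E (Priya): min(26, 27, 50) = 26
A (Mika): max(41, 26) = 41
R (Mika): max(67, 39, -5) = 67
S (Mika): max(-41, -58) = -41
T (Mika): max(88, -1, 50) = 88
F (Priya): min(67, -41, 88) = -41
U (Mika): max(-79, -75) = -75
V (Mika): max(-54, 57) = 57
G (Priya): min(-75, 57) = -75
B (Mika): max(-41, -75) = -41
W (Mika): max(-40, -95) = -40
X (Mika): max(-38, 13, 37) = 37
H (Priya): min(-40, 37) = -40
Y (Mika): max(26, 29) = 29
Z (Mika): max(-60, -5) = -5
AA (Mika): max(-84, 26, 30) = 30
J (Priya): min(29, -5, 30) = -5
C (Mika): max(-40, -5) = -5
root (Priya): min(41, -41, -5) = -41
Priya at root wants the lowest of {A=41, B=-41, C=-5}, so chooses B.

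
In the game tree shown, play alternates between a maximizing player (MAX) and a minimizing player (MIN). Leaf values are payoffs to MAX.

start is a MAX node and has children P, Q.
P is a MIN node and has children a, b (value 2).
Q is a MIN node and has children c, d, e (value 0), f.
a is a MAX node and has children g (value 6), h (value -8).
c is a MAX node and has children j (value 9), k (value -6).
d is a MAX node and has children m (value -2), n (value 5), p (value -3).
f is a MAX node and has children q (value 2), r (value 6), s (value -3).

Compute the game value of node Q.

c (MAX): max(9, -6) = 9
d (MAX): max(-2, 5, -3) = 5
f (MAX): max(2, 6, -3) = 6
Q (MIN): min(9, 5, 0, 6) = 0

0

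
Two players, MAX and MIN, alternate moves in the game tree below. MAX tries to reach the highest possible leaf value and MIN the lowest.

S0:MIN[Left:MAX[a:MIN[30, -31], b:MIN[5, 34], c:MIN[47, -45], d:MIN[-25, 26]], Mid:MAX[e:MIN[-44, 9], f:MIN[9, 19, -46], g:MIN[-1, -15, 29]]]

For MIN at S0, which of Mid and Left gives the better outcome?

Mid

e (MIN): min(-44, 9) = -44
f (MIN): min(9, 19, -46) = -46
g (MIN): min(-1, -15, 29) = -15
Mid (MAX): max(-44, -46, -15) = -15
a (MIN): min(30, -31) = -31
b (MIN): min(5, 34) = 5
c (MIN): min(47, -45) = -45
d (MIN): min(-25, 26) = -25
Left (MAX): max(-31, 5, -45, -25) = 5
MIN prefers the lower value; Mid=-15, Left=5. Mid is better since -15 < 5.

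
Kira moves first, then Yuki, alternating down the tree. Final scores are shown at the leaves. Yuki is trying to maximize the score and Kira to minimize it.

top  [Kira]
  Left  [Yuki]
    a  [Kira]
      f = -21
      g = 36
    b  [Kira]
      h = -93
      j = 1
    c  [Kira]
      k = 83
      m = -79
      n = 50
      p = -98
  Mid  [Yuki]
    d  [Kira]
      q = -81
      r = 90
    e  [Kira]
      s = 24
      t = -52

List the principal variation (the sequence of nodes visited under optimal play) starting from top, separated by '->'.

a (Kira): min(-21, 36) = -21
b (Kira): min(-93, 1) = -93
c (Kira): min(83, -79, 50, -98) = -98
Left (Yuki): max(-21, -93, -98) = -21
d (Kira): min(-81, 90) = -81
e (Kira): min(24, -52) = -52
Mid (Yuki): max(-81, -52) = -52
top (Kira): min(-21, -52) = -52
At top, Kira picks Mid (lowest: -52).
At Mid, Yuki picks e (highest: -52).
At e, Kira picks t (lowest: -52).
Terminal value -52.

top -> Mid -> e -> t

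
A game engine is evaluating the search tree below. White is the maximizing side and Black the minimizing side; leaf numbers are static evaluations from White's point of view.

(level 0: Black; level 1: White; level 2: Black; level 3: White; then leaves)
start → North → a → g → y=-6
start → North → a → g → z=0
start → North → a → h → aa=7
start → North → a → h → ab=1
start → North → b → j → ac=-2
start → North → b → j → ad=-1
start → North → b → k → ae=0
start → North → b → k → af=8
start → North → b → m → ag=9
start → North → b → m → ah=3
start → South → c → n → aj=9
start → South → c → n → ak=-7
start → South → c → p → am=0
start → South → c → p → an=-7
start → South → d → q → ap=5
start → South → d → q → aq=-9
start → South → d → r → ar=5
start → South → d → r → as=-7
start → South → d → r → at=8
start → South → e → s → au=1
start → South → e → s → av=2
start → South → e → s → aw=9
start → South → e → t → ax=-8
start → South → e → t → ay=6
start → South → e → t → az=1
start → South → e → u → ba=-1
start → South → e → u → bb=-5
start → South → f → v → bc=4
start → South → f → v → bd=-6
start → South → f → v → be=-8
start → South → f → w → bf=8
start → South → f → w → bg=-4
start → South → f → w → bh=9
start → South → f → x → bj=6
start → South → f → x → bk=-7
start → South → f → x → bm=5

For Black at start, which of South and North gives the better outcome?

n (White): max(9, -7) = 9
p (White): max(0, -7) = 0
c (Black): min(9, 0) = 0
q (White): max(5, -9) = 5
r (White): max(5, -7, 8) = 8
d (Black): min(5, 8) = 5
s (White): max(1, 2, 9) = 9
t (White): max(-8, 6, 1) = 6
u (White): max(-1, -5) = -1
e (Black): min(9, 6, -1) = -1
v (White): max(4, -6, -8) = 4
w (White): max(8, -4, 9) = 9
x (White): max(6, -7, 5) = 6
f (Black): min(4, 9, 6) = 4
South (White): max(0, 5, -1, 4) = 5
g (White): max(-6, 0) = 0
h (White): max(7, 1) = 7
a (Black): min(0, 7) = 0
j (White): max(-2, -1) = -1
k (White): max(0, 8) = 8
m (White): max(9, 3) = 9
b (Black): min(-1, 8, 9) = -1
North (White): max(0, -1) = 0
Black prefers the lower value; South=5, North=0. North is better since 0 < 5.

North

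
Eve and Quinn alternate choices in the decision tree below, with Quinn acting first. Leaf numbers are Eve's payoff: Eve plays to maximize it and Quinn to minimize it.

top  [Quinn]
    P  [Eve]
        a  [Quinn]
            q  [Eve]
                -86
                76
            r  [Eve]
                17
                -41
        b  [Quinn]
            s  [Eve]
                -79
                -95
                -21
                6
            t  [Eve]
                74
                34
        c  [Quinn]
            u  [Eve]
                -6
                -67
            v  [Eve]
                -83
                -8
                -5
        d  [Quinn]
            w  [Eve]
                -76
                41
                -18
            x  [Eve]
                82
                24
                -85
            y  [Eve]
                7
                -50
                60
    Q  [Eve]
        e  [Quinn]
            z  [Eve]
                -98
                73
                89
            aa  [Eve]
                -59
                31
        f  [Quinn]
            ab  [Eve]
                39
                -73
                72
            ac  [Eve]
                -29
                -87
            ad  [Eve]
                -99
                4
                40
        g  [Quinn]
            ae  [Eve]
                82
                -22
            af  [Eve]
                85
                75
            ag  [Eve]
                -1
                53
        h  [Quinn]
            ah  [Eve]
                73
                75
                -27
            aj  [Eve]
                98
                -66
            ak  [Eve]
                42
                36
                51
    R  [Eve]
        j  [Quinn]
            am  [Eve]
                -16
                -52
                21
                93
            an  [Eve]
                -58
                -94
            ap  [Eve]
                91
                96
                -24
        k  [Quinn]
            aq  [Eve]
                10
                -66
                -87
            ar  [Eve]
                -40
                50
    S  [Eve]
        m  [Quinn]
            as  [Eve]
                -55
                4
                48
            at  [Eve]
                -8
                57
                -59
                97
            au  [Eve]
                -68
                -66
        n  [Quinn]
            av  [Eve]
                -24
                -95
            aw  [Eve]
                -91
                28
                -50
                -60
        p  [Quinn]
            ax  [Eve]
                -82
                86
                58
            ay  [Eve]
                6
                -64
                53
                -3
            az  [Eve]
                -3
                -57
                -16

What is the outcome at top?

q (Eve): max(-86, 76) = 76
r (Eve): max(17, -41) = 17
a (Quinn): min(76, 17) = 17
s (Eve): max(-79, -95, -21, 6) = 6
t (Eve): max(74, 34) = 74
b (Quinn): min(6, 74) = 6
u (Eve): max(-6, -67) = -6
v (Eve): max(-83, -8, -5) = -5
c (Quinn): min(-6, -5) = -6
w (Eve): max(-76, 41, -18) = 41
x (Eve): max(82, 24, -85) = 82
y (Eve): max(7, -50, 60) = 60
d (Quinn): min(41, 82, 60) = 41
P (Eve): max(17, 6, -6, 41) = 41
z (Eve): max(-98, 73, 89) = 89
aa (Eve): max(-59, 31) = 31
e (Quinn): min(89, 31) = 31
ab (Eve): max(39, -73, 72) = 72
ac (Eve): max(-29, -87) = -29
ad (Eve): max(-99, 4, 40) = 40
f (Quinn): min(72, -29, 40) = -29
ae (Eve): max(82, -22) = 82
af (Eve): max(85, 75) = 85
ag (Eve): max(-1, 53) = 53
g (Quinn): min(82, 85, 53) = 53
ah (Eve): max(73, 75, -27) = 75
aj (Eve): max(98, -66) = 98
ak (Eve): max(42, 36, 51) = 51
h (Quinn): min(75, 98, 51) = 51
Q (Eve): max(31, -29, 53, 51) = 53
am (Eve): max(-16, -52, 21, 93) = 93
an (Eve): max(-58, -94) = -58
ap (Eve): max(91, 96, -24) = 96
j (Quinn): min(93, -58, 96) = -58
aq (Eve): max(10, -66, -87) = 10
ar (Eve): max(-40, 50) = 50
k (Quinn): min(10, 50) = 10
R (Eve): max(-58, 10) = 10
as (Eve): max(-55, 4, 48) = 48
at (Eve): max(-8, 57, -59, 97) = 97
au (Eve): max(-68, -66) = -66
m (Quinn): min(48, 97, -66) = -66
av (Eve): max(-24, -95) = -24
aw (Eve): max(-91, 28, -50, -60) = 28
n (Quinn): min(-24, 28) = -24
ax (Eve): max(-82, 86, 58) = 86
ay (Eve): max(6, -64, 53, -3) = 53
az (Eve): max(-3, -57, -16) = -3
p (Quinn): min(86, 53, -3) = -3
S (Eve): max(-66, -24, -3) = -3
top (Quinn): min(41, 53, 10, -3) = -3

-3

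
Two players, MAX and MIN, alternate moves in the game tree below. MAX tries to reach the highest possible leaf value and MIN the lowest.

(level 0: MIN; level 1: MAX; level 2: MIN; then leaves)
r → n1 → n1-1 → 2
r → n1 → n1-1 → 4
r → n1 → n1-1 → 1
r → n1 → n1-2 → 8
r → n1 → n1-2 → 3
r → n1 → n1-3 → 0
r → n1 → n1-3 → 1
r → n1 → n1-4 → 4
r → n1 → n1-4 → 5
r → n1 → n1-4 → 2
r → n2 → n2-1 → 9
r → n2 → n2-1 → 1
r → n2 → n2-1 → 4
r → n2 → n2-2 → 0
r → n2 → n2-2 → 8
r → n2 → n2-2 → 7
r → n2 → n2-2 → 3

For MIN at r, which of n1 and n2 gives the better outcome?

n2

n1-1 (MIN): min(2, 4, 1) = 1
n1-2 (MIN): min(8, 3) = 3
n1-3 (MIN): min(0, 1) = 0
n1-4 (MIN): min(4, 5, 2) = 2
n1 (MAX): max(1, 3, 0, 2) = 3
n2-1 (MIN): min(9, 1, 4) = 1
n2-2 (MIN): min(0, 8, 7, 3) = 0
n2 (MAX): max(1, 0) = 1
MIN prefers the lower value; n1=3, n2=1. n2 is better since 1 < 3.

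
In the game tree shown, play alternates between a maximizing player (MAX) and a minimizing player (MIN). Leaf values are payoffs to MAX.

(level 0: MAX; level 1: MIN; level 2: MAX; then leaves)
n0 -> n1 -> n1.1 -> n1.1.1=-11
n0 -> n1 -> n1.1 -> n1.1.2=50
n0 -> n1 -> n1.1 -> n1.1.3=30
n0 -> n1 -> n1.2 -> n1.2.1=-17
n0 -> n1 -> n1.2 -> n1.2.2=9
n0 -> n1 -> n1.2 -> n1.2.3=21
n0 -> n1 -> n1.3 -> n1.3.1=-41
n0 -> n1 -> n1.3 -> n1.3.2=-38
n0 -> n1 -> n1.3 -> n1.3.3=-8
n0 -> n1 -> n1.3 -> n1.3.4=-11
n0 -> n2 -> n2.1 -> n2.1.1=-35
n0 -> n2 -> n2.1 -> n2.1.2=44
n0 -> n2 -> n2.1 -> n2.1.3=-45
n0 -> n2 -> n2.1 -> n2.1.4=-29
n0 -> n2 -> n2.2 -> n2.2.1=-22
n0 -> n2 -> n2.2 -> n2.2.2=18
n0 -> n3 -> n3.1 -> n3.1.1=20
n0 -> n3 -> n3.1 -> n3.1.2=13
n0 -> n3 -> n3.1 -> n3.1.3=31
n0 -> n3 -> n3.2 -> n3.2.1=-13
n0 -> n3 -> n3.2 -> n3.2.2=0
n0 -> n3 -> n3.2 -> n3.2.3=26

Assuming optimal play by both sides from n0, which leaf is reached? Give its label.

n3.2.3

n1.1 (MAX): max(-11, 50, 30) = 50
n1.2 (MAX): max(-17, 9, 21) = 21
n1.3 (MAX): max(-41, -38, -8, -11) = -8
n1 (MIN): min(50, 21, -8) = -8
n2.1 (MAX): max(-35, 44, -45, -29) = 44
n2.2 (MAX): max(-22, 18) = 18
n2 (MIN): min(44, 18) = 18
n3.1 (MAX): max(20, 13, 31) = 31
n3.2 (MAX): max(-13, 0, 26) = 26
n3 (MIN): min(31, 26) = 26
n0 (MAX): max(-8, 18, 26) = 26
At n0, MAX picks n3 (highest: 26).
At n3, MIN picks n3.2 (lowest: 26).
At n3.2, MAX picks n3.2.3 (highest: 26).
Terminal value 26.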